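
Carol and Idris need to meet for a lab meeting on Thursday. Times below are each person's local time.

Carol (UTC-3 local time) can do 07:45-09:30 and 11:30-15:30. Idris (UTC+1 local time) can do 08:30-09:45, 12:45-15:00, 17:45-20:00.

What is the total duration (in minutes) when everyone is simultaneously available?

Carol in UTC: 10:45-12:30, 14:30-18:30 (add 3h to convert from UTC-3).
Idris in UTC: 07:30-08:45, 11:45-14:00, 16:45-19:00 (subtract 1h to convert from UTC+1).
Carol ∩ Idris: 11:45-12:30, 16:45-18:30.
Summing the common windows: 45 + 105 = 150 minutes.

150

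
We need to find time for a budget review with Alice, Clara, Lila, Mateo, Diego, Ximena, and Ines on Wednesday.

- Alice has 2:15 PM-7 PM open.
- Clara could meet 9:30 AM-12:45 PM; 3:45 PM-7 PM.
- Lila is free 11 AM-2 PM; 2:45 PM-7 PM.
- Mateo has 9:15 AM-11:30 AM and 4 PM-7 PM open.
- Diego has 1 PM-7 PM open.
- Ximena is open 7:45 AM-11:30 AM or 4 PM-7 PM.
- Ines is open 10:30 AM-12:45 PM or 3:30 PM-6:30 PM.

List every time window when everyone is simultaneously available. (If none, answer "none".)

Alice ∩ Clara: 15:45-19:00.
Alice ∩ Clara ∩ Lila: 15:45-19:00.
Alice ∩ Clara ∩ Lila ∩ Mateo: 16:00-19:00.
Alice ∩ Clara ∩ Lila ∩ Mateo ∩ Diego: 16:00-19:00.
Alice ∩ Clara ∩ Lila ∩ Mateo ∩ Diego ∩ Ximena: 16:00-19:00.
Alice ∩ Clara ∩ Lila ∩ Mateo ∩ Diego ∩ Ximena ∩ Ines: 16:00-18:30.

16:00-18:30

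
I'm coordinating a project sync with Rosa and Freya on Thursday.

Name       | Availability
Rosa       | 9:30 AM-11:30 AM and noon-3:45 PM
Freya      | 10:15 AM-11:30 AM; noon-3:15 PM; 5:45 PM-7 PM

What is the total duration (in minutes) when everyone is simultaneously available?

270

Rosa ∩ Freya: 10:15-11:30, 12:00-15:15.
Those are the intersection windows.
Summing the common windows: 75 + 195 = 270 minutes.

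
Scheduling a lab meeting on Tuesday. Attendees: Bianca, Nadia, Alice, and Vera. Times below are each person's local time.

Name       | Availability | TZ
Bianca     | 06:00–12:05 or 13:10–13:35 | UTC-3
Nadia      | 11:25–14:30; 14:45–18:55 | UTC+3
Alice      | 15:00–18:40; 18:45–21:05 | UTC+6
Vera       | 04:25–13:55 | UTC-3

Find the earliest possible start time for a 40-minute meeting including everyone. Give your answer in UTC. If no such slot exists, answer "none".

09:00

Bianca in UTC: 09:00-15:05, 16:10-16:35 (add 3h to convert from UTC-3).
Nadia in UTC: 08:25-11:30, 11:45-15:55 (subtract 3h to convert from UTC+3).
Alice in UTC: 09:00-12:40, 12:45-15:05 (subtract 6h to convert from UTC+6).
Vera in UTC: 07:25-16:55 (add 3h to convert from UTC-3).
Bianca ∩ Nadia: 09:00-11:30, 11:45-15:05.
Bianca ∩ Nadia ∩ Alice: 09:00-11:30, 11:45-12:40, 12:45-15:05.
Bianca ∩ Nadia ∩ Alice ∩ Vera: 09:00-11:30, 11:45-12:40, 12:45-15:05.
The first common window of at least 40 minutes is 09:00-11:30, so the earliest start is 09:00.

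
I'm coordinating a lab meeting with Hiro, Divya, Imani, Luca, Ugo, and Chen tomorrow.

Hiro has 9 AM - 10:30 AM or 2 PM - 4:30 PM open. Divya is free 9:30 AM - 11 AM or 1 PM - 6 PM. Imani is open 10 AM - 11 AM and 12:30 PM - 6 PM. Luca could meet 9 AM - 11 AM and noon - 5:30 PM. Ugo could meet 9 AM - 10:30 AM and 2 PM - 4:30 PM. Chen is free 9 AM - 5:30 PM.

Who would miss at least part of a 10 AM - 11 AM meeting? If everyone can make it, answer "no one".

Hiro, Ugo

Hiro: not fully free for 10:00-11:00. Divya: free for 10:00-11:00. Imani: free for 10:00-11:00. Luca: free for 10:00-11:00. Ugo: not fully free for 10:00-11:00. Chen: free for 10:00-11:00.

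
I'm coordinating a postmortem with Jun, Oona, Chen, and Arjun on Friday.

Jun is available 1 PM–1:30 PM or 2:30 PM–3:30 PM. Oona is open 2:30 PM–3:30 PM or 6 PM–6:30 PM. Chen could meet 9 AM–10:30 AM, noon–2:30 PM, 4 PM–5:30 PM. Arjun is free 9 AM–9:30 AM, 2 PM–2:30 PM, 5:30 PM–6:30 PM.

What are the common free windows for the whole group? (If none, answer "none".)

Jun ∩ Oona: 14:30-15:30.
Jun ∩ Oona ∩ Chen: ∅.
Jun ∩ Oona ∩ Chen ∩ Arjun: ∅.
There is no time when everyone is free.

none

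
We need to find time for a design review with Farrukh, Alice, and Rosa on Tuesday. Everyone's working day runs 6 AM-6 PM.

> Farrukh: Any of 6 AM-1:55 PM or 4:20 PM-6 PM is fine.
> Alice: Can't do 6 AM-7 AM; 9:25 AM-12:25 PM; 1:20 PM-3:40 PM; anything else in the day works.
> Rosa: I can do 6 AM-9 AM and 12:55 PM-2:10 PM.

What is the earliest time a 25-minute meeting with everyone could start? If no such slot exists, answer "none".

Farrukh free: 06:00-13:55, 16:20-18:00.
Alice free: 07:00-09:25, 12:25-13:20, 15:40-18:00 (invert busy blocks within the working day).
Rosa free: 06:00-09:00, 12:55-14:10.
Farrukh ∩ Alice: 07:00-09:25, 12:25-13:20, 16:20-18:00.
Farrukh ∩ Alice ∩ Rosa: 07:00-09:00, 12:55-13:20.
Those are the intersection windows.
The first common window of at least 25 minutes is 07:00-09:00, so the earliest start is 07:00.

07:00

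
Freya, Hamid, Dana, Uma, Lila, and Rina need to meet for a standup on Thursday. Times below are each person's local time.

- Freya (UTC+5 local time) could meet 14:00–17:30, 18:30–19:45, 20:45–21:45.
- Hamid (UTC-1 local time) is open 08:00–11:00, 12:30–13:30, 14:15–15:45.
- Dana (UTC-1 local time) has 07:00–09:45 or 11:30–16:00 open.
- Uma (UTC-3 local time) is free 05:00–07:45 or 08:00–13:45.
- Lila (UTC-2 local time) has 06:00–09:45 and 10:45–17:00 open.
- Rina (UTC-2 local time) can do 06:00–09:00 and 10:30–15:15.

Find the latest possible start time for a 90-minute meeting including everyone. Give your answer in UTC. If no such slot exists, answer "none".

09:15

Freya in UTC: 09:00-12:30, 13:30-14:45, 15:45-16:45 (subtract 5h to convert from UTC+5).
Hamid in UTC: 09:00-12:00, 13:30-14:30, 15:15-16:45 (add 1h to convert from UTC-1).
Dana in UTC: 08:00-10:45, 12:30-17:00 (add 1h to convert from UTC-1).
Uma in UTC: 08:00-10:45, 11:00-16:45 (add 3h to convert from UTC-3).
Lila in UTC: 08:00-11:45, 12:45-19:00 (add 2h to convert from UTC-2).
Rina in UTC: 08:00-11:00, 12:30-17:15 (add 2h to convert from UTC-2).
Freya ∩ Hamid: 09:00-12:00, 13:30-14:30, 15:45-16:45.
Freya ∩ Hamid ∩ Dana: 09:00-10:45, 13:30-14:30, 15:45-16:45.
Freya ∩ Hamid ∩ Dana ∩ Uma: 09:00-10:45, 13:30-14:30, 15:45-16:45.
Freya ∩ Hamid ∩ Dana ∩ Uma ∩ Lila: 09:00-10:45, 13:30-14:30, 15:45-16:45.
Freya ∩ Hamid ∩ Dana ∩ Uma ∩ Lila ∩ Rina: 09:00-10:45, 13:30-14:30, 15:45-16:45.
Those are the intersection windows.
The last common window of at least 90 minutes is 09:00-10:45; a 90-minute meeting can start as late as 09:15 and still end by 10:45.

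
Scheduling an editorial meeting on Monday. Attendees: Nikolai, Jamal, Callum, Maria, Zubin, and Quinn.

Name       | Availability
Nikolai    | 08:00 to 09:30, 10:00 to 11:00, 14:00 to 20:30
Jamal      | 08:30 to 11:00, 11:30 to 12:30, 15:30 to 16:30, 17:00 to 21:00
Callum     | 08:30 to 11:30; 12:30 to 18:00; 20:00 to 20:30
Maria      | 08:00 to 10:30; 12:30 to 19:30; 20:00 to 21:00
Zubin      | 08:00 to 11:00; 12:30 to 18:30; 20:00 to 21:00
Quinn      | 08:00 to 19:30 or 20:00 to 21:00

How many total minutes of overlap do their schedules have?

240

Nikolai ∩ Jamal: 08:30-09:30, 10:00-11:00, 15:30-16:30, 17:00-20:30.
Nikolai ∩ Jamal ∩ Callum: 08:30-09:30, 10:00-11:00, 15:30-16:30, 17:00-18:00, 20:00-20:30.
Nikolai ∩ Jamal ∩ Callum ∩ Maria: 08:30-09:30, 10:00-10:30, 15:30-16:30, 17:00-18:00, 20:00-20:30.
Nikolai ∩ Jamal ∩ Callum ∩ Maria ∩ Zubin: 08:30-09:30, 10:00-10:30, 15:30-16:30, 17:00-18:00, 20:00-20:30.
Nikolai ∩ Jamal ∩ Callum ∩ Maria ∩ Zubin ∩ Quinn: 08:30-09:30, 10:00-10:30, 15:30-16:30, 17:00-18:00, 20:00-20:30.
Summing the common windows: 60 + 30 + 60 + 60 + 30 = 240 minutes.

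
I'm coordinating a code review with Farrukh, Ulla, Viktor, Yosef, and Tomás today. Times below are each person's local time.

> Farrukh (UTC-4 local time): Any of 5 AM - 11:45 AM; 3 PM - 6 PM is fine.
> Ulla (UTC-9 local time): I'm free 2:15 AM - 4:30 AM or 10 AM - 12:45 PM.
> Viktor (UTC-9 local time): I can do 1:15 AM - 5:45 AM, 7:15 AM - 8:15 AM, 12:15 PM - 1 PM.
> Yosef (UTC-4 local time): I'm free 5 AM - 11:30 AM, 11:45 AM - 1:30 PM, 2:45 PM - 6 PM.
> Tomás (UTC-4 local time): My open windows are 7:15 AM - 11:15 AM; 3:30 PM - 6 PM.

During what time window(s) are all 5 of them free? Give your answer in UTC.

11:15-13:30, 21:15-21:45

Farrukh in UTC: 09:00-15:45, 19:00-22:00 (add 4h to convert from UTC-4).
Ulla in UTC: 11:15-13:30, 19:00-21:45 (add 9h to convert from UTC-9).
Viktor in UTC: 10:15-14:45, 16:15-17:15, 21:15-22:00 (add 9h to convert from UTC-9).
Yosef in UTC: 09:00-15:30, 15:45-17:30, 18:45-22:00 (add 4h to convert from UTC-4).
Tomás in UTC: 11:15-15:15, 19:30-22:00 (add 4h to convert from UTC-4).
Farrukh ∩ Ulla: 11:15-13:30, 19:00-21:45.
Farrukh ∩ Ulla ∩ Viktor: 11:15-13:30, 21:15-21:45.
Farrukh ∩ Ulla ∩ Viktor ∩ Yosef: 11:15-13:30, 21:15-21:45.
Farrukh ∩ Ulla ∩ Viktor ∩ Yosef ∩ Tomás: 11:15-13:30, 21:15-21:45.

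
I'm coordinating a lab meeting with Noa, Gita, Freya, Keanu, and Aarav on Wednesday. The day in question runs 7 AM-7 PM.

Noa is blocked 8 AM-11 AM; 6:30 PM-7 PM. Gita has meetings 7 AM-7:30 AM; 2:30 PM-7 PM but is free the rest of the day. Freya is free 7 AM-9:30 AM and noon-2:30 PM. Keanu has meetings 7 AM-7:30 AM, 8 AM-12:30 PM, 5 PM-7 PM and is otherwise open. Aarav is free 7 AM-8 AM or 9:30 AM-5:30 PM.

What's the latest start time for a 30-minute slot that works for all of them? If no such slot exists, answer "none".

14:00

Noa free: 07:00-08:00, 11:00-18:30 (invert busy blocks within the working day).
Gita free: 07:30-14:30 (invert busy blocks within the working day).
Freya free: 07:00-09:30, 12:00-14:30.
Keanu free: 07:30-08:00, 12:30-17:00 (invert busy blocks within the working day).
Aarav free: 07:00-08:00, 09:30-17:30.
Noa ∩ Gita: 07:30-08:00, 11:00-14:30.
Noa ∩ Gita ∩ Freya: 07:30-08:00, 12:00-14:30.
Noa ∩ Gita ∩ Freya ∩ Keanu: 07:30-08:00, 12:30-14:30.
Noa ∩ Gita ∩ Freya ∩ Keanu ∩ Aarav: 07:30-08:00, 12:30-14:30.
The last common window of at least 30 minutes is 12:30-14:30; a 30-minute meeting can start as late as 14:00 and still end by 14:30.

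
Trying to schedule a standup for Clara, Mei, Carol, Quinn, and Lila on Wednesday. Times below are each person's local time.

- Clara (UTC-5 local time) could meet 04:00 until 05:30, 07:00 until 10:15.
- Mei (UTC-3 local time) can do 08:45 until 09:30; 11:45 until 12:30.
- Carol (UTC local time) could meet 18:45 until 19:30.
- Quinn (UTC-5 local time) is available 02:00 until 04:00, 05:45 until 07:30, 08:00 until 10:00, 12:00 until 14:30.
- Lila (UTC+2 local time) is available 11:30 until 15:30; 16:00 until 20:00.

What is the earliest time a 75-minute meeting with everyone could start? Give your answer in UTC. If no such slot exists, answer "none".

Clara in UTC: 09:00-10:30, 12:00-15:15 (add 5h to convert from UTC-5).
Mei in UTC: 11:45-12:30, 14:45-15:30 (add 3h to convert from UTC-3).
Carol in UTC: 18:45-19:30.
Quinn in UTC: 07:00-09:00, 10:45-12:30, 13:00-15:00, 17:00-19:30 (add 5h to convert from UTC-5).
Lila in UTC: 09:30-13:30, 14:00-18:00 (subtract 2h to convert from UTC+2).
Clara ∩ Mei: 12:00-12:30, 14:45-15:15.
Clara ∩ Mei ∩ Carol: ∅.
Clara ∩ Mei ∩ Carol ∩ Quinn: ∅.
Clara ∩ Mei ∩ Carol ∩ Quinn ∩ Lila: ∅.
There is no time when everyone is free.
No common window is at least 75 minutes long.

none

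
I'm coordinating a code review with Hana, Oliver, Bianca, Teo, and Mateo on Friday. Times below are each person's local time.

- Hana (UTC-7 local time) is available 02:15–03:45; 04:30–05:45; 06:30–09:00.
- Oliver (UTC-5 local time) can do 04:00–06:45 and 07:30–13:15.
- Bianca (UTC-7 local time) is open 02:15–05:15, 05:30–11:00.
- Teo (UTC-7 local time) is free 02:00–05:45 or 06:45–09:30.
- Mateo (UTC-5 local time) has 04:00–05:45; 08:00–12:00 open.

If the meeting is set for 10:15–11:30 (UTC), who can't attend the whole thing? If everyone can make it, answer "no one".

Hana in UTC: 09:15-10:45, 11:30-12:45, 13:30-16:00 (add 7h to convert from UTC-7).
Oliver in UTC: 09:00-11:45, 12:30-18:15 (add 5h to convert from UTC-5).
Bianca in UTC: 09:15-12:15, 12:30-18:00 (add 7h to convert from UTC-7).
Teo in UTC: 09:00-12:45, 13:45-16:30 (add 7h to convert from UTC-7).
Mateo in UTC: 09:00-10:45, 13:00-17:00 (add 5h to convert from UTC-5).
Hana: not fully free for 10:15-11:30. Oliver: free for 10:15-11:30. Bianca: free for 10:15-11:30. Teo: free for 10:15-11:30. Mateo: not fully free for 10:15-11:30.

Hana, Mateo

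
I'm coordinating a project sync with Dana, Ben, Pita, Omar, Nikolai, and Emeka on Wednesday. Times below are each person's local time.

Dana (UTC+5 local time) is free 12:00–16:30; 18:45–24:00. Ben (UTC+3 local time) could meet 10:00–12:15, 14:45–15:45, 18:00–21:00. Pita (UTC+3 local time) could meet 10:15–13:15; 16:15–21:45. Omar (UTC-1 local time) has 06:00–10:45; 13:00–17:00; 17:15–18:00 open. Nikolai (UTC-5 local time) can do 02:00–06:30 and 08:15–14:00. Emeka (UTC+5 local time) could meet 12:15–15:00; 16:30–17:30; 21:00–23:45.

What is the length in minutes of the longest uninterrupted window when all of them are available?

120

Dana in UTC: 07:00-11:30, 13:45-19:00 (subtract 5h to convert from UTC+5).
Ben in UTC: 07:00-09:15, 11:45-12:45, 15:00-18:00 (subtract 3h to convert from UTC+3).
Pita in UTC: 07:15-10:15, 13:15-18:45 (subtract 3h to convert from UTC+3).
Omar in UTC: 07:00-11:45, 14:00-18:00, 18:15-19:00 (add 1h to convert from UTC-1).
Nikolai in UTC: 07:00-11:30, 13:15-19:00 (add 5h to convert from UTC-5).
Emeka in UTC: 07:15-10:00, 11:30-12:30, 16:00-18:45 (subtract 5h to convert from UTC+5).
Dana ∩ Ben: 07:00-09:15, 15:00-18:00.
Dana ∩ Ben ∩ Pita: 07:15-09:15, 15:00-18:00.
Dana ∩ Ben ∩ Pita ∩ Omar: 07:15-09:15, 15:00-18:00.
Dana ∩ Ben ∩ Pita ∩ Omar ∩ Nikolai: 07:15-09:15, 15:00-18:00.
Dana ∩ Ben ∩ Pita ∩ Omar ∩ Nikolai ∩ Emeka: 07:15-09:15, 16:00-18:00.
Those are the intersection windows.
The longest is 07:15-09:15 at 120 minutes.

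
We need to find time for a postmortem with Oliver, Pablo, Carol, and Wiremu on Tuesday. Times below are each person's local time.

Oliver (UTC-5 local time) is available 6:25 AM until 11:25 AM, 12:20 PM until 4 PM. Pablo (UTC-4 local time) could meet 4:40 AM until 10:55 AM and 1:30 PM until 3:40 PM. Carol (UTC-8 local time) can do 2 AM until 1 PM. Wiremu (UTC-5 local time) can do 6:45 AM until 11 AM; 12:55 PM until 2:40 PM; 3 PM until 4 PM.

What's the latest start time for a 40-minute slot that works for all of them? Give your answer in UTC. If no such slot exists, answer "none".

19:00

Oliver in UTC: 11:25-16:25, 17:20-21:00 (add 5h to convert from UTC-5).
Pablo in UTC: 08:40-14:55, 17:30-19:40 (add 4h to convert from UTC-4).
Carol in UTC: 10:00-21:00 (add 8h to convert from UTC-8).
Wiremu in UTC: 11:45-16:00, 17:55-19:40, 20:00-21:00 (add 5h to convert from UTC-5).
Oliver ∩ Pablo: 11:25-14:55, 17:30-19:40.
Oliver ∩ Pablo ∩ Carol: 11:25-14:55, 17:30-19:40.
Oliver ∩ Pablo ∩ Carol ∩ Wiremu: 11:45-14:55, 17:55-19:40.
The last common window of at least 40 minutes is 17:55-19:40; a 40-minute meeting can start as late as 19:00 and still end by 19:40.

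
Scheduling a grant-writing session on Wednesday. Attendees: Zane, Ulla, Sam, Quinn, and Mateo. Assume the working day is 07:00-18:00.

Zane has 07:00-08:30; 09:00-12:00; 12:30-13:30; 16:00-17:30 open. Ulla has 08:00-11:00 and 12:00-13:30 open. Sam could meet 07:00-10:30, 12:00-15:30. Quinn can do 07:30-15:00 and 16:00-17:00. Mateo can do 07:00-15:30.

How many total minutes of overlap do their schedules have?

180

Zane ∩ Ulla: 08:00-08:30, 09:00-11:00, 12:30-13:30.
Zane ∩ Ulla ∩ Sam: 08:00-08:30, 09:00-10:30, 12:30-13:30.
Zane ∩ Ulla ∩ Sam ∩ Quinn: 08:00-08:30, 09:00-10:30, 12:30-13:30.
Zane ∩ Ulla ∩ Sam ∩ Quinn ∩ Mateo: 08:00-08:30, 09:00-10:30, 12:30-13:30.
Summing the common windows: 30 + 90 + 60 = 180 minutes.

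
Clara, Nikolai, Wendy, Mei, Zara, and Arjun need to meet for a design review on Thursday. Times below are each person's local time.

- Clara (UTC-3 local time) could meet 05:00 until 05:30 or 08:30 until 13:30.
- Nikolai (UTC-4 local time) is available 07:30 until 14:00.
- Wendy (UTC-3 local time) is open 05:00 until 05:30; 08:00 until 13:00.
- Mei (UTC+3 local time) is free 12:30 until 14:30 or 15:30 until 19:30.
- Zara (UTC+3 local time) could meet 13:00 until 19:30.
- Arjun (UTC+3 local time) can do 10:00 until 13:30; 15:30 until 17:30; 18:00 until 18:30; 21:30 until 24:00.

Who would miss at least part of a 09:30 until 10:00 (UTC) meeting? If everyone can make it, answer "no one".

Clara in UTC: 08:00-08:30, 11:30-16:30 (add 3h to convert from UTC-3).
Nikolai in UTC: 11:30-18:00 (add 4h to convert from UTC-4).
Wendy in UTC: 08:00-08:30, 11:00-16:00 (add 3h to convert from UTC-3).
Mei in UTC: 09:30-11:30, 12:30-16:30 (subtract 3h to convert from UTC+3).
Zara in UTC: 10:00-16:30 (subtract 3h to convert from UTC+3).
Arjun in UTC: 07:00-10:30, 12:30-14:30, 15:00-15:30, 18:30-21:00 (subtract 3h to convert from UTC+3).
Clara: not fully free for 09:30-10:00. Nikolai: not fully free for 09:30-10:00. Wendy: not fully free for 09:30-10:00. Mei: free for 09:30-10:00. Zara: not fully free for 09:30-10:00. Arjun: free for 09:30-10:00.

Clara, Nikolai, Wendy, Zara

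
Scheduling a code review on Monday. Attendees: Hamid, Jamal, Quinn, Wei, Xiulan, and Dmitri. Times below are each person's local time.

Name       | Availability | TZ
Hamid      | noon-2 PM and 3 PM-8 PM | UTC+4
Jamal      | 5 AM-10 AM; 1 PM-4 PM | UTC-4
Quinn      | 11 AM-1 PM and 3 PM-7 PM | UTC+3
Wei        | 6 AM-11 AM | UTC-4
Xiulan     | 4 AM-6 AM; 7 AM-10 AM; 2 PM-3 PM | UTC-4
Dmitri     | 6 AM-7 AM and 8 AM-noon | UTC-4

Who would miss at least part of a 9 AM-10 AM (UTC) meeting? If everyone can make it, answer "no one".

Hamid in UTC: 08:00-10:00, 11:00-16:00 (subtract 4h to convert from UTC+4).
Jamal in UTC: 09:00-14:00, 17:00-20:00 (add 4h to convert from UTC-4).
Quinn in UTC: 08:00-10:00, 12:00-16:00 (subtract 3h to convert from UTC+3).
Wei in UTC: 10:00-15:00 (add 4h to convert from UTC-4).
Xiulan in UTC: 08:00-10:00, 11:00-14:00, 18:00-19:00 (add 4h to convert from UTC-4).
Dmitri in UTC: 10:00-11:00, 12:00-16:00 (add 4h to convert from UTC-4).
Hamid: free for 09:00-10:00. Jamal: free for 09:00-10:00. Quinn: free for 09:00-10:00. Wei: not fully free for 09:00-10:00. Xiulan: free for 09:00-10:00. Dmitri: not fully free for 09:00-10:00.

Dmitri, Wei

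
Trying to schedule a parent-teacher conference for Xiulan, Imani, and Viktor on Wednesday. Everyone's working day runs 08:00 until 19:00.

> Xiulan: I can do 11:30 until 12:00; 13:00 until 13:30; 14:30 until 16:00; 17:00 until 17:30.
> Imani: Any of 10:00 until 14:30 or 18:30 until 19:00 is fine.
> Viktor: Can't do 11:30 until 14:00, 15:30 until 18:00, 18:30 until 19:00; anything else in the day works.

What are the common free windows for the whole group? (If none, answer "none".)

none

Xiulan free: 11:30-12:00, 13:00-13:30, 14:30-16:00, 17:00-17:30.
Imani free: 10:00-14:30, 18:30-19:00.
Viktor free: 08:00-11:30, 14:00-15:30, 18:00-18:30 (invert busy blocks within the working day).
Xiulan ∩ Imani: 11:30-12:00, 13:00-13:30.
Xiulan ∩ Imani ∩ Viktor: ∅.
There is no time when everyone is free.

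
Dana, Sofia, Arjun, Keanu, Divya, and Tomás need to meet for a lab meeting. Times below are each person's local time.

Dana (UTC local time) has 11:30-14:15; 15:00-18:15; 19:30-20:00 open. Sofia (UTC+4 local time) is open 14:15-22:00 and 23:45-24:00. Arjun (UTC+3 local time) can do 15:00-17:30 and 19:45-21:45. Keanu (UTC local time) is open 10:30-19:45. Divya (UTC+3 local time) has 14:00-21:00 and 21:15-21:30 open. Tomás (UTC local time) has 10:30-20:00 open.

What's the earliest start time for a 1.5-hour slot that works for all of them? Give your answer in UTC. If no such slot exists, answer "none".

12:00

Dana in UTC: 11:30-14:15, 15:00-18:15, 19:30-20:00.
Sofia in UTC: 10:15-18:00, 19:45-20:00 (subtract 4h to convert from UTC+4).
Arjun in UTC: 12:00-14:30, 16:45-18:45 (subtract 3h to convert from UTC+3).
Keanu in UTC: 10:30-19:45.
Divya in UTC: 11:00-18:00, 18:15-18:30 (subtract 3h to convert from UTC+3).
Tomás in UTC: 10:30-20:00.
Dana ∩ Sofia: 11:30-14:15, 15:00-18:00, 19:45-20:00.
Dana ∩ Sofia ∩ Arjun: 12:00-14:15, 16:45-18:00.
Dana ∩ Sofia ∩ Arjun ∩ Keanu: 12:00-14:15, 16:45-18:00.
Dana ∩ Sofia ∩ Arjun ∩ Keanu ∩ Divya: 12:00-14:15, 16:45-18:00.
Dana ∩ Sofia ∩ Arjun ∩ Keanu ∩ Divya ∩ Tomás: 12:00-14:15, 16:45-18:00.
The first common window of at least 90 minutes is 12:00-14:15, so the earliest start is 12:00.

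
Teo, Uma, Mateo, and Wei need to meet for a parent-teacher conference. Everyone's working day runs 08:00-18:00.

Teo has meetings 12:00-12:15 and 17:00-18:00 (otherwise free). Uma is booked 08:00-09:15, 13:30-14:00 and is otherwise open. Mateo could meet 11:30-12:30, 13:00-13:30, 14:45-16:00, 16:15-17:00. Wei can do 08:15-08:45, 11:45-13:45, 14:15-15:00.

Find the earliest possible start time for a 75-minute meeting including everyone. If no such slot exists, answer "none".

Teo free: 08:00-12:00, 12:15-17:00 (invert busy blocks within the working day).
Uma free: 09:15-13:30, 14:00-18:00 (invert busy blocks within the working day).
Mateo free: 11:30-12:30, 13:00-13:30, 14:45-16:00, 16:15-17:00.
Wei free: 08:15-08:45, 11:45-13:45, 14:15-15:00.
Teo ∩ Uma: 09:15-12:00, 12:15-13:30, 14:00-17:00.
Teo ∩ Uma ∩ Mateo: 11:30-12:00, 12:15-12:30, 13:00-13:30, 14:45-16:00, 16:15-17:00.
Teo ∩ Uma ∩ Mateo ∩ Wei: 11:45-12:00, 12:15-12:30, 13:00-13:30, 14:45-15:00.
No common window is at least 75 minutes long.

none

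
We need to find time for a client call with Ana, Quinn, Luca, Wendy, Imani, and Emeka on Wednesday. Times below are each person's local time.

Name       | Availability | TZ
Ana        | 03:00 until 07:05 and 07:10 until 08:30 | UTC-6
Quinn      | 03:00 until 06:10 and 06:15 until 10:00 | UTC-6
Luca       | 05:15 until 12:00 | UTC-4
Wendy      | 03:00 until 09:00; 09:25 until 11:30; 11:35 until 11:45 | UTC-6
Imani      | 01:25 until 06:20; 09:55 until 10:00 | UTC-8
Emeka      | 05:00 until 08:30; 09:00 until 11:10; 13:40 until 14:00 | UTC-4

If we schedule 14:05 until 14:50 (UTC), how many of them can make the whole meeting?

4

Ana in UTC: 09:00-13:05, 13:10-14:30 (add 6h to convert from UTC-6).
Quinn in UTC: 09:00-12:10, 12:15-16:00 (add 6h to convert from UTC-6).
Luca in UTC: 09:15-16:00 (add 4h to convert from UTC-4).
Wendy in UTC: 09:00-15:00, 15:25-17:30, 17:35-17:45 (add 6h to convert from UTC-6).
Imani in UTC: 09:25-14:20, 17:55-18:00 (add 8h to convert from UTC-8).
Emeka in UTC: 09:00-12:30, 13:00-15:10, 17:40-18:00 (add 4h to convert from UTC-4).
Quinn, Luca, Wendy, and Emeka can make the full 14:05-14:50 slot — that's 4.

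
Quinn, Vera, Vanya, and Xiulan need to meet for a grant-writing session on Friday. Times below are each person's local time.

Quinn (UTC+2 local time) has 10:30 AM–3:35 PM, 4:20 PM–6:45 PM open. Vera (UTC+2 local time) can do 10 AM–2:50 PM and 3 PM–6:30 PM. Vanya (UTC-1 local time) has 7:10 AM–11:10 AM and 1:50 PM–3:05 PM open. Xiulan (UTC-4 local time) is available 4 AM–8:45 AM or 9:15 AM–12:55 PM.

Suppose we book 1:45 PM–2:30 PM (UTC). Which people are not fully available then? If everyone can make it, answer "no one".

Quinn, Vanya

Quinn in UTC: 08:30-13:35, 14:20-16:45 (subtract 2h to convert from UTC+2).
Vera in UTC: 08:00-12:50, 13:00-16:30 (subtract 2h to convert from UTC+2).
Vanya in UTC: 08:10-12:10, 14:50-16:05 (add 1h to convert from UTC-1).
Xiulan in UTC: 08:00-12:45, 13:15-16:55 (add 4h to convert from UTC-4).
Quinn: not fully free for 13:45-14:30. Vera: free for 13:45-14:30. Vanya: not fully free for 13:45-14:30. Xiulan: free for 13:45-14:30.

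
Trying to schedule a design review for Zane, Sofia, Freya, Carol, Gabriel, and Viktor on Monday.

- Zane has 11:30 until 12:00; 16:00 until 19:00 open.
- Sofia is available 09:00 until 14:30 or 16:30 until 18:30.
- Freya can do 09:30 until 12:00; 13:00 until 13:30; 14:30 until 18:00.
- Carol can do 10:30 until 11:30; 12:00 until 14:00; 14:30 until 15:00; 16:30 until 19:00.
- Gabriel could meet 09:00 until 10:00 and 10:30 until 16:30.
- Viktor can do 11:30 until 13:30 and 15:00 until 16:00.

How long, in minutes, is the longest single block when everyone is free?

0

Zane ∩ Sofia: 11:30-12:00, 16:30-18:30.
Zane ∩ Sofia ∩ Freya: 11:30-12:00, 16:30-18:00.
Zane ∩ Sofia ∩ Freya ∩ Carol: 16:30-18:00.
Zane ∩ Sofia ∩ Freya ∩ Carol ∩ Gabriel: ∅.
Zane ∩ Sofia ∩ Freya ∩ Carol ∩ Gabriel ∩ Viktor: ∅.
There is no time when everyone is free.
No common window exists, so the longest block is 0 minutes.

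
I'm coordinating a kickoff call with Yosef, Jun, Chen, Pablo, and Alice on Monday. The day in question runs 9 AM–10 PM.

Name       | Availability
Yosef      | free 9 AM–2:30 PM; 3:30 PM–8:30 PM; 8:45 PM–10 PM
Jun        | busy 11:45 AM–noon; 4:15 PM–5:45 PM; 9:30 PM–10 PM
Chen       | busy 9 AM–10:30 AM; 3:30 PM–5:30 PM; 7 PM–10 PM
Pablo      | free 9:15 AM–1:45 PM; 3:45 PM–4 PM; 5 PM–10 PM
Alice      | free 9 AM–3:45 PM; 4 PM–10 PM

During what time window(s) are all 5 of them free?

10:30-11:45, 12:00-13:45, 17:45-19:00

Yosef free: 09:00-14:30, 15:30-20:30, 20:45-22:00.
Jun free: 09:00-11:45, 12:00-16:15, 17:45-21:30 (invert busy blocks within the working day).
Chen free: 10:30-15:30, 17:30-19:00 (invert busy blocks within the working day).
Pablo free: 09:15-13:45, 15:45-16:00, 17:00-22:00.
Alice free: 09:00-15:45, 16:00-22:00.
Yosef ∩ Jun: 09:00-11:45, 12:00-14:30, 15:30-16:15, 17:45-20:30, 20:45-21:30.
Yosef ∩ Jun ∩ Chen: 10:30-11:45, 12:00-14:30, 17:45-19:00.
Yosef ∩ Jun ∩ Chen ∩ Pablo: 10:30-11:45, 12:00-13:45, 17:45-19:00.
Yosef ∩ Jun ∩ Chen ∩ Pablo ∩ Alice: 10:30-11:45, 12:00-13:45, 17:45-19:00.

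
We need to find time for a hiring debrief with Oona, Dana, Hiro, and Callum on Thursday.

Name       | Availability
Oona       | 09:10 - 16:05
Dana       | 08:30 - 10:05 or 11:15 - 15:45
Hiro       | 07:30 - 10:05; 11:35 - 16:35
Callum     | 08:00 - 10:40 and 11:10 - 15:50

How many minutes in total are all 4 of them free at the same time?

Oona ∩ Dana: 09:10-10:05, 11:15-15:45.
Oona ∩ Dana ∩ Hiro: 09:10-10:05, 11:35-15:45.
Oona ∩ Dana ∩ Hiro ∩ Callum: 09:10-10:05, 11:35-15:45.
Summing the common windows: 55 + 250 = 305 minutes.

305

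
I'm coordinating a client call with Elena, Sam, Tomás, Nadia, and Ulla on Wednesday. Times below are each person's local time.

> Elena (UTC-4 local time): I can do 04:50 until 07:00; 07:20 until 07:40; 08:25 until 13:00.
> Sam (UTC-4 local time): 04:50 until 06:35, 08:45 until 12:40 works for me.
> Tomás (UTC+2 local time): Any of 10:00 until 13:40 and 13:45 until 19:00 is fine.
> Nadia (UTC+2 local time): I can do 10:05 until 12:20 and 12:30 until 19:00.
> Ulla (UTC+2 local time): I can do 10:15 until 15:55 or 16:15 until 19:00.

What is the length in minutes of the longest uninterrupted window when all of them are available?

145

Elena in UTC: 08:50-11:00, 11:20-11:40, 12:25-17:00 (add 4h to convert from UTC-4).
Sam in UTC: 08:50-10:35, 12:45-16:40 (add 4h to convert from UTC-4).
Tomás in UTC: 08:00-11:40, 11:45-17:00 (subtract 2h to convert from UTC+2).
Nadia in UTC: 08:05-10:20, 10:30-17:00 (subtract 2h to convert from UTC+2).
Ulla in UTC: 08:15-13:55, 14:15-17:00 (subtract 2h to convert from UTC+2).
Elena ∩ Sam: 08:50-10:35, 12:45-16:40.
Elena ∩ Sam ∩ Tomás: 08:50-10:35, 12:45-16:40.
Elena ∩ Sam ∩ Tomás ∩ Nadia: 08:50-10:20, 10:30-10:35, 12:45-16:40.
Elena ∩ Sam ∩ Tomás ∩ Nadia ∩ Ulla: 08:50-10:20, 10:30-10:35, 12:45-13:55, 14:15-16:40.
The longest is 14:15-16:40 at 145 minutes.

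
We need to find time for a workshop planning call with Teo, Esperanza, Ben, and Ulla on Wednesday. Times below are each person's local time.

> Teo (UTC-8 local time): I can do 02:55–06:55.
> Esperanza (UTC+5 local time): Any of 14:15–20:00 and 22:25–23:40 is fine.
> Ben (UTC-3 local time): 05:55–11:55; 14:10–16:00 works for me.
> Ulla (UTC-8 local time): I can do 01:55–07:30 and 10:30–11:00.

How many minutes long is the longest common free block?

240

Teo in UTC: 10:55-14:55 (add 8h to convert from UTC-8).
Esperanza in UTC: 09:15-15:00, 17:25-18:40 (subtract 5h to convert from UTC+5).
Ben in UTC: 08:55-14:55, 17:10-19:00 (add 3h to convert from UTC-3).
Ulla in UTC: 09:55-15:30, 18:30-19:00 (add 8h to convert from UTC-8).
Teo ∩ Esperanza: 10:55-14:55.
Teo ∩ Esperanza ∩ Ben: 10:55-14:55.
Teo ∩ Esperanza ∩ Ben ∩ Ulla: 10:55-14:55.
So the common availability across everyone is 10:55-14:55.
The longest is 10:55-14:55 at 240 minutes.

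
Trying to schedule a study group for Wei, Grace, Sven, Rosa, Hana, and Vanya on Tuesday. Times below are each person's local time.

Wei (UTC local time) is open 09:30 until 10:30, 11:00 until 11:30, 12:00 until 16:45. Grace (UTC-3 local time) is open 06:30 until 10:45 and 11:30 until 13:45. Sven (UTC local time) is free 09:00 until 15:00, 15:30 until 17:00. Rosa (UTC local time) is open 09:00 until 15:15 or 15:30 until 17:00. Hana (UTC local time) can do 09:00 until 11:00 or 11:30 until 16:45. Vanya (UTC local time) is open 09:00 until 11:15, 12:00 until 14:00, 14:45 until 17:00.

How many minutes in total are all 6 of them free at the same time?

Wei in UTC: 09:30-10:30, 11:00-11:30, 12:00-16:45.
Grace in UTC: 09:30-13:45, 14:30-16:45 (add 3h to convert from UTC-3).
Sven in UTC: 09:00-15:00, 15:30-17:00.
Rosa in UTC: 09:00-15:15, 15:30-17:00.
Hana in UTC: 09:00-11:00, 11:30-16:45.
Vanya in UTC: 09:00-11:15, 12:00-14:00, 14:45-17:00.
Wei ∩ Grace: 09:30-10:30, 11:00-11:30, 12:00-13:45, 14:30-16:45.
Wei ∩ Grace ∩ Sven: 09:30-10:30, 11:00-11:30, 12:00-13:45, 14:30-15:00, 15:30-16:45.
Wei ∩ Grace ∩ Sven ∩ Rosa: 09:30-10:30, 11:00-11:30, 12:00-13:45, 14:30-15:00, 15:30-16:45.
Wei ∩ Grace ∩ Sven ∩ Rosa ∩ Hana: 09:30-10:30, 12:00-13:45, 14:30-15:00, 15:30-16:45.
Wei ∩ Grace ∩ Sven ∩ Rosa ∩ Hana ∩ Vanya: 09:30-10:30, 12:00-13:45, 14:45-15:00, 15:30-16:45.
Summing the common windows: 60 + 105 + 15 + 75 = 255 minutes.

255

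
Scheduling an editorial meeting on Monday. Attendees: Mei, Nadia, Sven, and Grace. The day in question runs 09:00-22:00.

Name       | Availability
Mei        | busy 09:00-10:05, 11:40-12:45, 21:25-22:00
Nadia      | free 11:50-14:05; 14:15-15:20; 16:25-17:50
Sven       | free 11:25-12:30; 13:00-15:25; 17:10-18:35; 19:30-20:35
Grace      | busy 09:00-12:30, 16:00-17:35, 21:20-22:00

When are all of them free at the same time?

Mei free: 10:05-11:40, 12:45-21:25 (invert busy blocks within the working day).
Nadia free: 11:50-14:05, 14:15-15:20, 16:25-17:50.
Sven free: 11:25-12:30, 13:00-15:25, 17:10-18:35, 19:30-20:35.
Grace free: 12:30-16:00, 17:35-21:20 (invert busy blocks within the working day).
Mei ∩ Nadia: 12:45-14:05, 14:15-15:20, 16:25-17:50.
Mei ∩ Nadia ∩ Sven: 13:00-14:05, 14:15-15:20, 17:10-17:50.
Mei ∩ Nadia ∩ Sven ∩ Grace: 13:00-14:05, 14:15-15:20, 17:35-17:50.

13:00-14:05, 14:15-15:20, 17:35-17:50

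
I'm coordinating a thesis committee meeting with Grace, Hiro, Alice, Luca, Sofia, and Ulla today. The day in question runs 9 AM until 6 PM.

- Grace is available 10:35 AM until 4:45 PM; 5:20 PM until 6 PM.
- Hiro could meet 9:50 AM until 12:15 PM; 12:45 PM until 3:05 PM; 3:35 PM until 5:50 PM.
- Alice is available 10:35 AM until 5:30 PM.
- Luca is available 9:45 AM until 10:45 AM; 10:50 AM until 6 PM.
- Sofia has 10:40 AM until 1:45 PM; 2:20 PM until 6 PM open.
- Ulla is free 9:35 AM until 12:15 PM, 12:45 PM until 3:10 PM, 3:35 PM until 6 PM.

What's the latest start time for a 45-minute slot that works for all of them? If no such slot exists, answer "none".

Grace ∩ Hiro: 10:35-12:15, 12:45-15:05, 15:35-16:45, 17:20-17:50.
Grace ∩ Hiro ∩ Alice: 10:35-12:15, 12:45-15:05, 15:35-16:45, 17:20-17:30.
Grace ∩ Hiro ∩ Alice ∩ Luca: 10:35-10:45, 10:50-12:15, 12:45-15:05, 15:35-16:45, 17:20-17:30.
Grace ∩ Hiro ∩ Alice ∩ Luca ∩ Sofia: 10:40-10:45, 10:50-12:15, 12:45-13:45, 14:20-15:05, 15:35-16:45, 17:20-17:30.
Grace ∩ Hiro ∩ Alice ∩ Luca ∩ Sofia ∩ Ulla: 10:40-10:45, 10:50-12:15, 12:45-13:45, 14:20-15:05, 15:35-16:45, 17:20-17:30.
The last common window of at least 45 minutes is 15:35-16:45; a 45-minute meeting can start as late as 16:00 and still end by 16:45.

16:00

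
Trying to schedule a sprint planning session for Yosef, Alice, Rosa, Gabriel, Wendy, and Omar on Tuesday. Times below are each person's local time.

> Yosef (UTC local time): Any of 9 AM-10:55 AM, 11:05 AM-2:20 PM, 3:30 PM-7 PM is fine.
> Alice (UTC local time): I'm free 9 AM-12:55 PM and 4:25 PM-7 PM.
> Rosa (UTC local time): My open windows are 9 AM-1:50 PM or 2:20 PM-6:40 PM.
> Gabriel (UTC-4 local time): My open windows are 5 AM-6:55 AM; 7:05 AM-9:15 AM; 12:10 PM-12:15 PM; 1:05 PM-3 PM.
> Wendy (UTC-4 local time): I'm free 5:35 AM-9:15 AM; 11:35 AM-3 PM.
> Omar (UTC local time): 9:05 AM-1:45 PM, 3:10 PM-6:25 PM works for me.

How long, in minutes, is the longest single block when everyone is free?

Yosef in UTC: 09:00-10:55, 11:05-14:20, 15:30-19:00.
Alice in UTC: 09:00-12:55, 16:25-19:00.
Rosa in UTC: 09:00-13:50, 14:20-18:40.
Gabriel in UTC: 09:00-10:55, 11:05-13:15, 16:10-16:15, 17:05-19:00 (add 4h to convert from UTC-4).
Wendy in UTC: 09:35-13:15, 15:35-19:00 (add 4h to convert from UTC-4).
Omar in UTC: 09:05-13:45, 15:10-18:25.
Yosef ∩ Alice: 09:00-10:55, 11:05-12:55, 16:25-19:00.
Yosef ∩ Alice ∩ Rosa: 09:00-10:55, 11:05-12:55, 16:25-18:40.
Yosef ∩ Alice ∩ Rosa ∩ Gabriel: 09:00-10:55, 11:05-12:55, 17:05-18:40.
Yosef ∩ Alice ∩ Rosa ∩ Gabriel ∩ Wendy: 09:35-10:55, 11:05-12:55, 17:05-18:40.
Yosef ∩ Alice ∩ Rosa ∩ Gabriel ∩ Wendy ∩ Omar: 09:35-10:55, 11:05-12:55, 17:05-18:25.
Those are the intersection windows.
The longest is 11:05-12:55 at 110 minutes.

110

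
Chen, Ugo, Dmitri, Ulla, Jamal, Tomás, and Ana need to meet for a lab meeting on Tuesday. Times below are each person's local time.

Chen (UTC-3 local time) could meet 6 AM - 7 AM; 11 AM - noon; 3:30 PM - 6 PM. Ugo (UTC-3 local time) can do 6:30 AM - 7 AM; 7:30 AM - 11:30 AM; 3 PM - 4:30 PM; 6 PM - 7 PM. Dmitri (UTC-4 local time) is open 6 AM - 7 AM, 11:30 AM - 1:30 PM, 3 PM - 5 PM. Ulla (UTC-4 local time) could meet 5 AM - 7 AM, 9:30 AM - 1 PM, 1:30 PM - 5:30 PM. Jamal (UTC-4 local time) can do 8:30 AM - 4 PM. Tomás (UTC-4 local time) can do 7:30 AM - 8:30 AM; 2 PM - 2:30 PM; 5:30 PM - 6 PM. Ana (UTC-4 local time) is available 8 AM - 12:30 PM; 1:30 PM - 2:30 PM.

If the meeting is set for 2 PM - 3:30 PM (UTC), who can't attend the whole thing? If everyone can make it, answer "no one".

Chen, Dmitri, Tomás, Ugo

Chen in UTC: 09:00-10:00, 14:00-15:00, 18:30-21:00 (add 3h to convert from UTC-3).
Ugo in UTC: 09:30-10:00, 10:30-14:30, 18:00-19:30, 21:00-22:00 (add 3h to convert from UTC-3).
Dmitri in UTC: 10:00-11:00, 15:30-17:30, 19:00-21:00 (add 4h to convert from UTC-4).
Ulla in UTC: 09:00-11:00, 13:30-17:00, 17:30-21:30 (add 4h to convert from UTC-4).
Jamal in UTC: 12:30-20:00 (add 4h to convert from UTC-4).
Tomás in UTC: 11:30-12:30, 18:00-18:30, 21:30-22:00 (add 4h to convert from UTC-4).
Ana in UTC: 12:00-16:30, 17:30-18:30 (add 4h to convert from UTC-4).
Chen: not fully free for 14:00-15:30. Ugo: not fully free for 14:00-15:30. Dmitri: not fully free for 14:00-15:30. Ulla: free for 14:00-15:30. Jamal: free for 14:00-15:30. Tomás: not fully free for 14:00-15:30. Ana: free for 14:00-15:30.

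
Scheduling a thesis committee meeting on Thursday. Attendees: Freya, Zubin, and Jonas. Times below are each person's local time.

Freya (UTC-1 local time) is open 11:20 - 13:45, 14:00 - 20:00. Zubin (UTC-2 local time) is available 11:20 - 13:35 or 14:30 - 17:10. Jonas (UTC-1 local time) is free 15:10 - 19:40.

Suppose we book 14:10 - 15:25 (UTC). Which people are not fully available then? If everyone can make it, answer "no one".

Freya in UTC: 12:20-14:45, 15:00-21:00 (add 1h to convert from UTC-1).
Zubin in UTC: 13:20-15:35, 16:30-19:10 (add 2h to convert from UTC-2).
Jonas in UTC: 16:10-20:40 (add 1h to convert from UTC-1).
Freya: not fully free for 14:10-15:25. Zubin: free for 14:10-15:25. Jonas: not fully free for 14:10-15:25.

Freya, Jonas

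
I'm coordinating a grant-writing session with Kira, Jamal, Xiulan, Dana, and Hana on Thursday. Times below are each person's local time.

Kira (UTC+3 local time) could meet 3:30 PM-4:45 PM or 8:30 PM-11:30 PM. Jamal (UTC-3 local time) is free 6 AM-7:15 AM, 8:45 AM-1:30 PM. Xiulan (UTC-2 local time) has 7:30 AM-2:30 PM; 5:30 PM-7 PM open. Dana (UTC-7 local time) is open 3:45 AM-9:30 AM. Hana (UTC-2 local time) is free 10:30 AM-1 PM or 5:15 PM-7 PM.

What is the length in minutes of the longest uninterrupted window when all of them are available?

75

Kira in UTC: 12:30-13:45, 17:30-20:30 (subtract 3h to convert from UTC+3).
Jamal in UTC: 09:00-10:15, 11:45-16:30 (add 3h to convert from UTC-3).
Xiulan in UTC: 09:30-16:30, 19:30-21:00 (add 2h to convert from UTC-2).
Dana in UTC: 10:45-16:30 (add 7h to convert from UTC-7).
Hana in UTC: 12:30-15:00, 19:15-21:00 (add 2h to convert from UTC-2).
Kira ∩ Jamal: 12:30-13:45.
Kira ∩ Jamal ∩ Xiulan: 12:30-13:45.
Kira ∩ Jamal ∩ Xiulan ∩ Dana: 12:30-13:45.
Kira ∩ Jamal ∩ Xiulan ∩ Dana ∩ Hana: 12:30-13:45.
The longest is 12:30-13:45 at 75 minutes.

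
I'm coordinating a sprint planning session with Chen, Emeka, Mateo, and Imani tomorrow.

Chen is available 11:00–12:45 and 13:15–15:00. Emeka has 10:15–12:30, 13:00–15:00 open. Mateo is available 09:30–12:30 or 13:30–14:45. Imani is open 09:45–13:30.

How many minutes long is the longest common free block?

90

Chen ∩ Emeka: 11:00-12:30, 13:15-15:00.
Chen ∩ Emeka ∩ Mateo: 11:00-12:30, 13:30-14:45.
Chen ∩ Emeka ∩ Mateo ∩ Imani: 11:00-12:30.
The longest is 11:00-12:30 at 90 minutes.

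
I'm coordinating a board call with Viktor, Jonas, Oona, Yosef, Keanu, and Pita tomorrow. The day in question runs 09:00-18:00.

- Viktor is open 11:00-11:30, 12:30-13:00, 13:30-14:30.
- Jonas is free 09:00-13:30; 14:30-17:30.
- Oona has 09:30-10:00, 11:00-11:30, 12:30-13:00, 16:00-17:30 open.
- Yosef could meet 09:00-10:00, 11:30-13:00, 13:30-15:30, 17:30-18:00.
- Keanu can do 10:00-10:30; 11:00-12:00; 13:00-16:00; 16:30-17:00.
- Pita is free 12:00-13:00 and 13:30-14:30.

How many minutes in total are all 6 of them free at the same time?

0

Viktor ∩ Jonas: 11:00-11:30, 12:30-13:00.
Viktor ∩ Jonas ∩ Oona: 11:00-11:30, 12:30-13:00.
Viktor ∩ Jonas ∩ Oona ∩ Yosef: 12:30-13:00.
Viktor ∩ Jonas ∩ Oona ∩ Yosef ∩ Keanu: ∅.
Viktor ∩ Jonas ∩ Oona ∩ Yosef ∩ Keanu ∩ Pita: ∅.
There is no time when everyone is free.
There is no common window, so the total is 0 minutes.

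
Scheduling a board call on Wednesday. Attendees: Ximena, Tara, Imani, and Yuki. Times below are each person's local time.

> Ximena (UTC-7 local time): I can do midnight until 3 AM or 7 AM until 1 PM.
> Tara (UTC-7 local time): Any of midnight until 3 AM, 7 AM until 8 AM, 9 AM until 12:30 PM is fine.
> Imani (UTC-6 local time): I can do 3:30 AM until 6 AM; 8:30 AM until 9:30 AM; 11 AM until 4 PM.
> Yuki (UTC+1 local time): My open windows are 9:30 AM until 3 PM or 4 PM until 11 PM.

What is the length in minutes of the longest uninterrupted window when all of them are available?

Ximena in UTC: 07:00-10:00, 14:00-20:00 (add 7h to convert from UTC-7).
Tara in UTC: 07:00-10:00, 14:00-15:00, 16:00-19:30 (add 7h to convert from UTC-7).
Imani in UTC: 09:30-12:00, 14:30-15:30, 17:00-22:00 (add 6h to convert from UTC-6).
Yuki in UTC: 08:30-14:00, 15:00-22:00 (subtract 1h to convert from UTC+1).
Ximena ∩ Tara: 07:00-10:00, 14:00-15:00, 16:00-19:30.
Ximena ∩ Tara ∩ Imani: 09:30-10:00, 14:30-15:00, 17:00-19:30.
Ximena ∩ Tara ∩ Imani ∩ Yuki: 09:30-10:00, 17:00-19:30.
Those are the intersection windows.
The longest is 17:00-19:30 at 150 minutes.

150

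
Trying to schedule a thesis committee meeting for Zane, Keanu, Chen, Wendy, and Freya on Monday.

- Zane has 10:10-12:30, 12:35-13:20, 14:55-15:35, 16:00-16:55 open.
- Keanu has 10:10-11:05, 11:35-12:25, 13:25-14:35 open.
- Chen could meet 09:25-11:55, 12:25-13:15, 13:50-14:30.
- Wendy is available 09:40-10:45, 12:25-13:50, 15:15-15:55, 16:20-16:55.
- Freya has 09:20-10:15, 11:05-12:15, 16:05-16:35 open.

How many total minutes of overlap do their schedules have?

Zane ∩ Keanu: 10:10-11:05, 11:35-12:25.
Zane ∩ Keanu ∩ Chen: 10:10-11:05, 11:35-11:55.
Zane ∩ Keanu ∩ Chen ∩ Wendy: 10:10-10:45.
Zane ∩ Keanu ∩ Chen ∩ Wendy ∩ Freya: 10:10-10:15.
Those are the intersection windows.
That's a single block of 5 minutes.

5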